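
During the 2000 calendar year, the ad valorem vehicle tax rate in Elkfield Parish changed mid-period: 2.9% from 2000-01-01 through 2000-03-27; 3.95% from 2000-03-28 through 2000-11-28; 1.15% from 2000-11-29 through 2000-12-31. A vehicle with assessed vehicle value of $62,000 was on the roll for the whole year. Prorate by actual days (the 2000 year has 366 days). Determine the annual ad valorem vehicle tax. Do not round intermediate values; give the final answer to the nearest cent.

$2,137.73

2000-01-01 to 2000-03-27: 87 days at 2.9% → $62,000 × 2.9% × 87/366 = $427.3934
2000-03-28 to 2000-11-28: 246 days at 3.95% → $62,000 × 3.95% × 246/366 = $1,646.0492
2000-11-29 to 2000-12-31: 33 days at 1.15% → $62,000 × 1.15% × 33/366 = $64.2869
Total = $2,137.7295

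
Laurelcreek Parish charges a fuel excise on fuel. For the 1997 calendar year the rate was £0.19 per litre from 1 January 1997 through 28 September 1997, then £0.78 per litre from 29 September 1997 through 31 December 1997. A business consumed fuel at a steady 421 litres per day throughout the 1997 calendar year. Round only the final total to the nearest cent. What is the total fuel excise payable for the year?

£52,545.01

1 January – 28 September 1997: 271 days × 421 litres/day = 114,091 litres at £0.19/litre → £21,677.29
29 September – 31 December 1997: 94 days × 421 litres/day = 39,574 litres at £0.78/litre → £30,867.72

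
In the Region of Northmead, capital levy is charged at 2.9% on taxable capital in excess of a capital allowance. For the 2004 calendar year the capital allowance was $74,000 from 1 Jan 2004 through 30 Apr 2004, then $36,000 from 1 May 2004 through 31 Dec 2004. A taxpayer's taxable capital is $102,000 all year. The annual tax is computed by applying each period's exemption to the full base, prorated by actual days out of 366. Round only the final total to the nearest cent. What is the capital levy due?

1 Jan – 30 Apr 2004: 121 days, exemption $74,000 → ($102,000 − $74,000) × 2.9% × 121/366 = $268.4481
1 May – 31 Dec 2004: 245 days, exemption $36,000 → ($102,000 − $36,000) × 2.9% × 245/366 = $1,281.2295
Total = $1,549.6776

$1,549.68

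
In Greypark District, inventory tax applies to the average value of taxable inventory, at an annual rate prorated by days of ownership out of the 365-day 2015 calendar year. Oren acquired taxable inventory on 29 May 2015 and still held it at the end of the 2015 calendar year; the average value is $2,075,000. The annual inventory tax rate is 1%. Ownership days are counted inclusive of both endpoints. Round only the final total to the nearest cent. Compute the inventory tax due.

Days held (29 May – 31 Dec 2015): 217 out of 365
Tax = $2,075,000 × 1% × 217/365 = $12,336.3014

$12,336.30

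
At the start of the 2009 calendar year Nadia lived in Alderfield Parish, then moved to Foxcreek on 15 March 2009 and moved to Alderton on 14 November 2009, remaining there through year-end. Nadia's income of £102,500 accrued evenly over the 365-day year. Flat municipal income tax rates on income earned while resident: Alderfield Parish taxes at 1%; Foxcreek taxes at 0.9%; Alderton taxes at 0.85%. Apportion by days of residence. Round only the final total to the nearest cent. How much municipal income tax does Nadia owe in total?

Alderfield Parish, 1 January – 14 March 2009: 73 days → £102,500 × 1% × 73/365 = £205.0000
Foxcreek, 15 March – 13 November 2009: 244 days → £102,500 × 0.9% × 244/365 = £616.6849
Alderton, 14 November – 31 December 2009: 48 days → £102,500 × 0.85% × 48/365 = £114.5753
Total = £936.2603

£936.26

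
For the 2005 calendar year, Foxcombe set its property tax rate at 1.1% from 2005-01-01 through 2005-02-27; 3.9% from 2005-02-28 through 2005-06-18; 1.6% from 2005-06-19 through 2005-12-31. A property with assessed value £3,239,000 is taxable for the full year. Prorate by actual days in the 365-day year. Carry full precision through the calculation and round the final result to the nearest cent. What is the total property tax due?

£71,905.80

2005-01-01 to 2005-02-27: 58 days at 1.1% → £3,239,000 × 1.1% × 58/365 = £5,661.5945
2005-02-28 to 2005-06-18: 111 days at 3.9% → £3,239,000 × 3.9% × 111/365 = £38,415.4274
2005-06-19 to 2005-12-31: 196 days at 1.6% → £3,239,000 × 1.6% × 196/365 = £27,828.7781
Total = £71,905.8000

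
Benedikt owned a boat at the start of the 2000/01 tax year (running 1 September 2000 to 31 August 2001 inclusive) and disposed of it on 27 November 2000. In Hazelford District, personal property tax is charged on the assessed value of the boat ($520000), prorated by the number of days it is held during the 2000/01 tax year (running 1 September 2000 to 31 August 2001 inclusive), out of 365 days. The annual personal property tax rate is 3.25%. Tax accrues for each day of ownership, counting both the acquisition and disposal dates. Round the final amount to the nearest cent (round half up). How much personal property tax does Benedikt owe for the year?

Days held (1 September – 27 November 2000): 88 out of 365
Tax = $520000 × 3.25% × 88/365 = $4074.5205

$4074.52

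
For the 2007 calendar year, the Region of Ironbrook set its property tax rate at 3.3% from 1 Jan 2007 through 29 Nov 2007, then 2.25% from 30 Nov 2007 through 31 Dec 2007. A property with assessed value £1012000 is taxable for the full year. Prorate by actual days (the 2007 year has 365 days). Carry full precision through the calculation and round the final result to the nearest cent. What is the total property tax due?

1 Jan – 29 Nov 2007: 333 days at 3.3% → £1012000 × 3.3% × 333/365 = £30468.1315
30 Nov – 31 Dec 2007: 32 days at 2.25% → £1012000 × 2.25% × 32/365 = £1996.2740
Total = £32464.4055

£32464.41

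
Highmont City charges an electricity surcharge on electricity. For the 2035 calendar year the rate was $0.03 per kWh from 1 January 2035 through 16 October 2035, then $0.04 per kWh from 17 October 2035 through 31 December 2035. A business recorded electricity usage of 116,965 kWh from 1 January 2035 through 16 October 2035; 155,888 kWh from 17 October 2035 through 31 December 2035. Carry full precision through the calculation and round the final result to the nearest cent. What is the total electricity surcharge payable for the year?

1 January – 16 October 2035: 116,965 kWh at $0.03/kWh → $3,508.95
17 October – 31 December 2035: 155,888 kWh at $0.04/kWh → $6,235.52

$9,744.47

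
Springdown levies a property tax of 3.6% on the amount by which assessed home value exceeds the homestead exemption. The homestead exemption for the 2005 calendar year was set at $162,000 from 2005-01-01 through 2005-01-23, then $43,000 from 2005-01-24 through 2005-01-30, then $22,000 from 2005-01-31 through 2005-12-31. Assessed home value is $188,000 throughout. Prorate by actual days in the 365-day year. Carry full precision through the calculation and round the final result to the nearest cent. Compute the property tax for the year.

$5,643.91

2005-01-01 to 2005-01-23: 23 days, exemption $162,000 → ($188,000 − $162,000) × 3.6% × 23/365 = $58.9808
2005-01-24 to 2005-01-30: 7 days, exemption $43,000 → ($188,000 − $43,000) × 3.6% × 7/365 = $100.1096
2005-01-31 to 2005-12-31: 335 days, exemption $22,000 → ($188,000 − $22,000) × 3.6% × 335/365 = $5,484.8219
Total = $5,643.9123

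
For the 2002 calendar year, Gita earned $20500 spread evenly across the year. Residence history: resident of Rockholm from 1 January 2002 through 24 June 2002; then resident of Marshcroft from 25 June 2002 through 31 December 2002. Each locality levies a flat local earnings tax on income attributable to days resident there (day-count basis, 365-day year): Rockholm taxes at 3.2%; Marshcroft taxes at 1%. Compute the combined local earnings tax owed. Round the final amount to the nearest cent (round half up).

$421.23

Rockholm, 1 January – 24 June 2002: 175 days → $20500 × 3.2% × 175/365 = $314.5205
Marshcroft, 25 June – 31 December 2002: 190 days → $20500 × 1% × 190/365 = $106.7123
Total = $421.2329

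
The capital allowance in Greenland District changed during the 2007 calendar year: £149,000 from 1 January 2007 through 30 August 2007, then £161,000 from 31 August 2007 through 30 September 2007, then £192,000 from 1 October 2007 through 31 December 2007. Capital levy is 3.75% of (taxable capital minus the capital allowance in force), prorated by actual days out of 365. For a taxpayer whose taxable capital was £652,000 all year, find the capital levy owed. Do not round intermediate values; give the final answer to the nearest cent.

1 January – 30 August 2007: 242 days, exemption £149,000 → (£652,000 − £149,000) × 3.75% × 242/365 = £12,506.0959
31 August – 30 September 2007: 31 days, exemption £161,000 → (£652,000 − £161,000) × 3.75% × 31/365 = £1,563.8014
1 October – 31 December 2007: 92 days, exemption £192,000 → (£652,000 − £192,000) × 3.75% × 92/365 = £4,347.9452
Total = £18,417.8425

£18,417.84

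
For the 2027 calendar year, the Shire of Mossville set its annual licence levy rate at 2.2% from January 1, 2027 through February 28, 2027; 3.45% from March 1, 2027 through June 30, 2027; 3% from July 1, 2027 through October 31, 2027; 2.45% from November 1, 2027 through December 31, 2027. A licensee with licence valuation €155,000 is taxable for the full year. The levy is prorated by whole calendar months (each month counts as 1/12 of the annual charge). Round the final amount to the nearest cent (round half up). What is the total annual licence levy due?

January 1 – February 28, 2027: 2 months at 2.2% → €155,000 × 2.2% × 2/12 = €568.3333
March 1 – June 30, 2027: 4 months at 3.45% → €155,000 × 3.45% × 4/12 = €1,782.5000
July 1 – October 31, 2027: 4 months at 3% → €155,000 × 3% × 4/12 = €1,550.0000
November 1 – December 31, 2027: 2 months at 2.45% → €155,000 × 2.45% × 2/12 = €632.9167
Total = €4,533.7500

€4,533.75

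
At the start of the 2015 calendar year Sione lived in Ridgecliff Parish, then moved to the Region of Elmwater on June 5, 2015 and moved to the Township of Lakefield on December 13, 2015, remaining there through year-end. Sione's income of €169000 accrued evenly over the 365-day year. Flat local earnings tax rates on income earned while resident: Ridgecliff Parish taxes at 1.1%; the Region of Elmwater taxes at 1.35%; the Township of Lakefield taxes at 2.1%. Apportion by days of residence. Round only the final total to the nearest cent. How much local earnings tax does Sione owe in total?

€2168.06

Ridgecliff Parish, January 1 – June 4, 2015: 155 days → €169000 × 1.1% × 155/365 = €789.4384
The Region of Elmwater, June 5 – December 12, 2015: 191 days → €169000 × 1.35% × 191/365 = €1193.8808
The Township of Lakefield, December 13 – December 31, 2015: 19 days → €169000 × 2.1% × 19/365 = €184.7425
Total = €2168.0616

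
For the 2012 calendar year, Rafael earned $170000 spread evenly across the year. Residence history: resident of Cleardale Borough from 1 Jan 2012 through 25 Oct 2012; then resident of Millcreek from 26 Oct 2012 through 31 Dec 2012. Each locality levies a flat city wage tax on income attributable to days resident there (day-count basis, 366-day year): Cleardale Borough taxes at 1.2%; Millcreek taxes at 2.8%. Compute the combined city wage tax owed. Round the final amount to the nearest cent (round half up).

$2537.92

Cleardale Borough, 1 Jan – 25 Oct 2012: 299 days → $170000 × 1.2% × 299/366 = $1666.5574
Millcreek, 26 Oct – 31 Dec 2012: 67 days → $170000 × 2.8% × 67/366 = $871.3661
Total = $2537.9235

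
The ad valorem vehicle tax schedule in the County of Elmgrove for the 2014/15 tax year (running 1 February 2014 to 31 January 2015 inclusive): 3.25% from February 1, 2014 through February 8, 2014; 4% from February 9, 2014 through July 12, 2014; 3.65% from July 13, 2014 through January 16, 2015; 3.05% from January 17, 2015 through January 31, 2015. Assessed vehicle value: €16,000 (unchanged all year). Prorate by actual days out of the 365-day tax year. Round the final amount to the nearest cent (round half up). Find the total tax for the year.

February 1 – February 8, 2014: 8 days at 3.25% → €16,000 × 3.25% × 8/365 = €11.3973
February 9 – July 12, 2014: 154 days at 4% → €16,000 × 4% × 154/365 = €270.0274
July 13, 2014 – January 16, 2015: 188 days at 3.65% → €16,000 × 3.65% × 188/365 = €300.8000
January 17 – January 31, 2015: 15 days at 3.05% → €16,000 × 3.05% × 15/365 = €20.0548
Total = €602.2795

€602.28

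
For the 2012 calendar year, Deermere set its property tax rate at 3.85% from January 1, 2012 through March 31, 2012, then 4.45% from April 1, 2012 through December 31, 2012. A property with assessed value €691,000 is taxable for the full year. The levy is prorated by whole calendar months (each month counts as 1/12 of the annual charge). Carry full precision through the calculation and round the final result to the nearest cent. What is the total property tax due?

January 1 – March 31, 2012: 3 months at 3.85% → €691,000 × 3.85% × 3/12 = €6,650.8750
April 1 – December 31, 2012: 9 months at 4.45% → €691,000 × 4.45% × 9/12 = €23,062.1250
Total = €29,713.0000

€29,713.00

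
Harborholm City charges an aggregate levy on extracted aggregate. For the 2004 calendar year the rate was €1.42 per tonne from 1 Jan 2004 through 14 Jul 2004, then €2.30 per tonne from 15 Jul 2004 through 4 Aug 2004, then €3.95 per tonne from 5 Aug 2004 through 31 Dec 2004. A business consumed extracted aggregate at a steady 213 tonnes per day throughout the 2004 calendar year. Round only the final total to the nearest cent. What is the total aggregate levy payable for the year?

1 Jan – 14 Jul 2004: 196 days × 213 tonnes/day = 41,748 tonnes at €1.42/tonne → €59,282.16
15 Jul – 4 Aug 2004: 21 days × 213 tonnes/day = 4,473 tonnes at €2.30/tonne → €10,287.90
5 Aug – 31 Dec 2004: 149 days × 213 tonnes/day = 31,737 tonnes at €3.95/tonne → €125,361.15

€194,931.21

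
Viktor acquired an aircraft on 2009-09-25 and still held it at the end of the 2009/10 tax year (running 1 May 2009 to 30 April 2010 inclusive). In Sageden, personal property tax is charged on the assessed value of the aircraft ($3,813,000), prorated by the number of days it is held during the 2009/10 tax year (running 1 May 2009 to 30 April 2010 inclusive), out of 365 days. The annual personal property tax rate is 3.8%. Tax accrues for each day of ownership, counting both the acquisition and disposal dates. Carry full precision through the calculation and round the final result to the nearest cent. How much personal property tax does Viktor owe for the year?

$86,539.43

Days held (2009-09-25 to 2010-04-30): 218 out of 365
Tax = $3,813,000 × 3.8% × 218/365 = $86,539.4301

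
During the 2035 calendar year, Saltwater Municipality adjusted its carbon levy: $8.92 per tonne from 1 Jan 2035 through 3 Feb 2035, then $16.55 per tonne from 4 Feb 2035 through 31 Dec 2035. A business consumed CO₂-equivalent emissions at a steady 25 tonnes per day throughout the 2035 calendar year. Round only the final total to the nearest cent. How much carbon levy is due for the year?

1 Jan – 3 Feb 2035: 34 days × 25 tonnes/day = 850 tonnes at $8.92/tonne → $7,582.00
4 Feb – 31 Dec 2035: 331 days × 25 tonnes/day = 8,275 tonnes at $16.55/tonne → $136,951.25

$144,533.25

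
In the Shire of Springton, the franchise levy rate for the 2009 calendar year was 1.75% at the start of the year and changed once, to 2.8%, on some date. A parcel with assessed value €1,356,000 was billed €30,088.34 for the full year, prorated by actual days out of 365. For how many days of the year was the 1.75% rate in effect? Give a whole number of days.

Let d = days at the first rate; then 365 − d days at the second rate.
€1,356,000 × [1.75%·d + 2.8%·(365−d)] / 365 = €30,088.34
Solving gives d = 202, so the new rate took effect on 22 July 2009.

202 days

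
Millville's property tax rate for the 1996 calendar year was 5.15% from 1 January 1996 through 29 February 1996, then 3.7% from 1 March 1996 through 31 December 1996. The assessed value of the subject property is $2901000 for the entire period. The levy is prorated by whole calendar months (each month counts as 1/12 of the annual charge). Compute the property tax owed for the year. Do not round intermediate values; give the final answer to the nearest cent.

$114347.75

1 January – 29 February 1996: 2 months at 5.15% → $2901000 × 5.15% × 2/12 = $24900.2500
1 March – 31 December 1996: 10 months at 3.7% → $2901000 × 3.7% × 10/12 = $89447.5000
Total = $114347.7500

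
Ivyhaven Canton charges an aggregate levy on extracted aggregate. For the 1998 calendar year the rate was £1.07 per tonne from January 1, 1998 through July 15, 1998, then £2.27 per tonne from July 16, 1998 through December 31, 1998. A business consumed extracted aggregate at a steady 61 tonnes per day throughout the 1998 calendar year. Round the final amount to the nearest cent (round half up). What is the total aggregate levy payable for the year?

January 1 – July 15, 1998: 196 days × 61 tonnes/day = 11,956 tonnes at £1.07/tonne → £12,792.92
July 16 – December 31, 1998: 169 days × 61 tonnes/day = 10,309 tonnes at £2.27/tonne → £23,401.43

£36,194.35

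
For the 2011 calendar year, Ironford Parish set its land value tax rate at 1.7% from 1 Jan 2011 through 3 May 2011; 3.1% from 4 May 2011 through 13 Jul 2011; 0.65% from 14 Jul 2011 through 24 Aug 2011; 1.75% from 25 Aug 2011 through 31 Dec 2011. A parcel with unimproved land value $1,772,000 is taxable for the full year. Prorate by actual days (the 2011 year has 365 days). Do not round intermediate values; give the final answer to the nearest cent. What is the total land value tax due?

1 Jan – 3 May 2011: 123 days at 1.7% → $1,772,000 × 1.7% × 123/365 = $10,151.3753
4 May – 13 Jul 2011: 71 days at 3.1% → $1,772,000 × 3.1% × 71/365 = $10,685.4027
14 Jul – 24 Aug 2011: 42 days at 0.65% → $1,772,000 × 0.65% × 42/365 = $1,325.3589
25 Aug – 31 Dec 2011: 129 days at 1.75% → $1,772,000 × 1.75% × 129/365 = $10,959.6986
Total = $33,121.8356

$33,121.84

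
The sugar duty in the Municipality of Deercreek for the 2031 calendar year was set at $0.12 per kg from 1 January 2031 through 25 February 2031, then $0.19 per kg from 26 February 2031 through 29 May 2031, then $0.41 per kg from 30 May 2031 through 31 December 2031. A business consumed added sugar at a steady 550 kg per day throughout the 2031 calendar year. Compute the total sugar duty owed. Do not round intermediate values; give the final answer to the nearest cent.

$62,122.50

1 January – 25 February 2031: 56 days × 550 kg/day = 30,800 kg at $0.12/kg → $3,696.00
26 February – 29 May 2031: 93 days × 550 kg/day = 51,150 kg at $0.19/kg → $9,718.50
30 May – 31 December 2031: 216 days × 550 kg/day = 118,800 kg at $0.41/kg → $48,708.00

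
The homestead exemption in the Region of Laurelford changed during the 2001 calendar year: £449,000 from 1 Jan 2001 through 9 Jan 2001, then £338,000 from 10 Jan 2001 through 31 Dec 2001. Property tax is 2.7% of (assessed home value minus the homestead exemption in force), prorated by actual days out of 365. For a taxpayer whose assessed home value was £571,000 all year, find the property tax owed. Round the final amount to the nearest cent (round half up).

£6,217.10

1 Jan – 9 Jan 2001: 9 days, exemption £449,000 → (£571,000 − £449,000) × 2.7% × 9/365 = £81.2219
10 Jan – 31 Dec 2001: 356 days, exemption £338,000 → (£571,000 − £338,000) × 2.7% × 356/365 = £6,135.8795
Total = £6,217.1014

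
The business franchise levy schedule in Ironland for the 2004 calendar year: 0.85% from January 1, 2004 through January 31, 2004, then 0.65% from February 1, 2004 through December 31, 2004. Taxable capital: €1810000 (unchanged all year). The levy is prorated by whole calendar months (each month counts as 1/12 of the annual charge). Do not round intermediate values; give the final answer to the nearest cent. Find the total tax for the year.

January 1 – January 31, 2004: 1 month at 0.85% → €1810000 × 0.85% × 1/12 = €1282.0833
February 1 – December 31, 2004: 11 months at 0.65% → €1810000 × 0.65% × 11/12 = €10784.5833
Total = €12066.6667

€12066.67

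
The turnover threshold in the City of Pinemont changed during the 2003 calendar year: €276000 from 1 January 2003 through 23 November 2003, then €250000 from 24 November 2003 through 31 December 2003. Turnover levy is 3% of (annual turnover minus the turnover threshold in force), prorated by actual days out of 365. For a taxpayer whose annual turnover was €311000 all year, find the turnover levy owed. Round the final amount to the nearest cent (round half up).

€1131.21

1 January – 23 November 2003: 327 days, exemption €276000 → (€311000 − €276000) × 3% × 327/365 = €940.6849
24 November – 31 December 2003: 38 days, exemption €250000 → (€311000 − €250000) × 3% × 38/365 = €190.5205
Total = €1131.2055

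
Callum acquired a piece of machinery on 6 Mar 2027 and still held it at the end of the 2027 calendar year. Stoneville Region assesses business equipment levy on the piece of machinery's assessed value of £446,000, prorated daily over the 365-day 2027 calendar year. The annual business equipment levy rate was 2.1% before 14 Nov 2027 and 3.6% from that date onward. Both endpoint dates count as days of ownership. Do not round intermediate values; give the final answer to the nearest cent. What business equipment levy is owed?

6 Mar – 13 Nov 2027: 253 days at 2.1% → £446,000 × 2.1% × 253/365 = £6,492.0493
14 Nov – 31 Dec 2027: 48 days at 3.6% → £446,000 × 3.6% × 48/365 = £2,111.4740
Total = £8,603.5233

£8,603.52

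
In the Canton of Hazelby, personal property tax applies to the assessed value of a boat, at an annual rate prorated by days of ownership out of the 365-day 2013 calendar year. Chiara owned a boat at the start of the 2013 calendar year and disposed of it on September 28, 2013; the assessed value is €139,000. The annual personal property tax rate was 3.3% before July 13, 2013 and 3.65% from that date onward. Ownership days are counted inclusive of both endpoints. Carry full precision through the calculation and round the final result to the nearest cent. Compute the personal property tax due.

€3,509.65

January 1 – July 12, 2013: 193 days at 3.3% → €139,000 × 3.3% × 193/365 = €2,425.4548
July 13 – September 28, 2013: 78 days at 3.65% → €139,000 × 3.65% × 78/365 = €1,084.2000
Total = €3,509.6548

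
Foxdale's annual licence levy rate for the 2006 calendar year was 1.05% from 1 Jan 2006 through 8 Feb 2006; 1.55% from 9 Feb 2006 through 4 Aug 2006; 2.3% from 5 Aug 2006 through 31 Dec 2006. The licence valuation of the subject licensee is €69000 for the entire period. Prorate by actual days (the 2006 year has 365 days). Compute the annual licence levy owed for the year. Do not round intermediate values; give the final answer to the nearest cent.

€1243.89

1 Jan – 8 Feb 2006: 39 days at 1.05% → €69000 × 1.05% × 39/365 = €77.4123
9 Feb – 4 Aug 2006: 177 days at 1.55% → €69000 × 1.55% × 177/365 = €518.6342
5 Aug – 31 Dec 2006: 149 days at 2.3% → €69000 × 2.3% × 149/365 = €647.8438
Total = €1243.8904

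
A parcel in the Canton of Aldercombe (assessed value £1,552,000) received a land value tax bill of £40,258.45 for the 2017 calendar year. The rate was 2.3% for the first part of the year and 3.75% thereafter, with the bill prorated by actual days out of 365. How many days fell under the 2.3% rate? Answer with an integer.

Let d = days at the first rate; then 365 − d days at the second rate.
£1,552,000 × [2.3%·d + 3.75%·(365−d)] / 365 = £40,258.45
Solving gives d = 291, so the new rate took effect on 19 Oct 2017.

291 days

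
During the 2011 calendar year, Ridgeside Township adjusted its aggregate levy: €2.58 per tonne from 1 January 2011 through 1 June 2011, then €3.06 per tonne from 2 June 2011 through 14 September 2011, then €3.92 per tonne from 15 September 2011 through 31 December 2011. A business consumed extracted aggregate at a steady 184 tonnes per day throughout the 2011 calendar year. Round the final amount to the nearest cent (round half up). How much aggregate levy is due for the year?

€209,174.88

1 January – 1 June 2011: 152 days × 184 tonnes/day = 27,968 tonnes at €2.58/tonne → €72,157.44
2 June – 14 September 2011: 105 days × 184 tonnes/day = 19,320 tonnes at €3.06/tonne → €59,119.20
15 September – 31 December 2011: 108 days × 184 tonnes/day = 19,872 tonnes at €3.92/tonne → €77,898.24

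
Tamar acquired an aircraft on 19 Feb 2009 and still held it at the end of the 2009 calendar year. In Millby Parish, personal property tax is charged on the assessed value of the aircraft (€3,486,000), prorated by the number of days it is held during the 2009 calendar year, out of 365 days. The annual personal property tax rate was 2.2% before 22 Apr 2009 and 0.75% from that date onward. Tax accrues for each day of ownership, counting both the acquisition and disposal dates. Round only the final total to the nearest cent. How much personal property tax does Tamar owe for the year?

19 Feb – 21 Apr 2009: 62 days at 2.2% → €3,486,000 × 2.2% × 62/365 = €13,027.1342
22 Apr – 31 Dec 2009: 254 days at 0.75% → €3,486,000 × 0.75% × 254/365 = €18,194.0548
Total = €31,221.1890

€31,221.19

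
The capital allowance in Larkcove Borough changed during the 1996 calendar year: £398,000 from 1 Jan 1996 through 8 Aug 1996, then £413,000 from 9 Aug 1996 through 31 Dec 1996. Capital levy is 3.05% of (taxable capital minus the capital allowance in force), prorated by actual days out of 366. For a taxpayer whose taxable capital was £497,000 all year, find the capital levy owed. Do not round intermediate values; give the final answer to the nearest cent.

1 Jan – 8 Aug 1996: 221 days, exemption £398,000 → (£497,000 − £398,000) × 3.05% × 221/366 = £1,823.2500
9 Aug – 31 Dec 1996: 145 days, exemption £413,000 → (£497,000 − £413,000) × 3.05% × 145/366 = £1,015.0000
Total = £2,838.2500

£2,838.25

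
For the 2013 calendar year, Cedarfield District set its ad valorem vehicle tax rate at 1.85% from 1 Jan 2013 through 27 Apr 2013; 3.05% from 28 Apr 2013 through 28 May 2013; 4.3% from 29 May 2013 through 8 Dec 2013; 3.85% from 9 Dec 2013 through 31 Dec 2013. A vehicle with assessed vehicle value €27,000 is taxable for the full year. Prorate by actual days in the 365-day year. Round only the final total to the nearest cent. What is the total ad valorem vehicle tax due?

1 Jan – 27 Apr 2013: 117 days at 1.85% → €27,000 × 1.85% × 117/365 = €160.1137
28 Apr – 28 May 2013: 31 days at 3.05% → €27,000 × 3.05% × 31/365 = €69.9411
29 May – 8 Dec 2013: 194 days at 4.3% → €27,000 × 4.3% × 194/365 = €617.0795
9 Dec – 31 Dec 2013: 23 days at 3.85% → €27,000 × 3.85% × 23/365 = €65.5027
Total = €912.6370

€912.64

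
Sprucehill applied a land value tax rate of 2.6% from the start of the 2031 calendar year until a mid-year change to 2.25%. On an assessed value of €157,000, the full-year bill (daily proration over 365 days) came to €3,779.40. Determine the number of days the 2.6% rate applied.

164 days

Let d = days at the first rate; then 365 − d days at the second rate.
€157,000 × [2.6%·d + 2.25%·(365−d)] / 365 = €3,779.40
Solving gives d = 164, so the new rate took effect on 14 June 2031.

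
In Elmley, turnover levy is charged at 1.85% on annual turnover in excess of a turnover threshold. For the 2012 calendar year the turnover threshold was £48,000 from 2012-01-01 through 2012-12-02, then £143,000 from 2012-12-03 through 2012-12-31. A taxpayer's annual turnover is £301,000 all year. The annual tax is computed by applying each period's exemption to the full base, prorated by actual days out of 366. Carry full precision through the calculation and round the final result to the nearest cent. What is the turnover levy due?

£4,541.24

2012-01-01 to 2012-12-02: 337 days, exemption £48,000 → (£301,000 − £48,000) × 1.85% × 337/366 = £4,309.6407
2012-12-03 to 2012-12-31: 29 days, exemption £143,000 → (£301,000 − £143,000) × 1.85% × 29/366 = £231.6038
Total = £4,541.2445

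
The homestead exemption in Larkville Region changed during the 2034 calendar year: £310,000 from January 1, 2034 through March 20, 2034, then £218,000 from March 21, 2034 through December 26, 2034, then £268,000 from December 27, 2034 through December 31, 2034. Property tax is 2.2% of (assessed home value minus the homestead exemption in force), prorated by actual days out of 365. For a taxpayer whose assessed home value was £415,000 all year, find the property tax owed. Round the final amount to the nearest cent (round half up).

January 1 – March 20, 2034: 79 days, exemption £310,000 → (£415,000 − £310,000) × 2.2% × 79/365 = £499.9726
March 21 – December 26, 2034: 281 days, exemption £218,000 → (£415,000 − £218,000) × 2.2% × 281/365 = £3,336.5863
December 27 – December 31, 2034: 5 days, exemption £268,000 → (£415,000 − £268,000) × 2.2% × 5/365 = £44.3014
Total = £3,880.8603

£3,880.86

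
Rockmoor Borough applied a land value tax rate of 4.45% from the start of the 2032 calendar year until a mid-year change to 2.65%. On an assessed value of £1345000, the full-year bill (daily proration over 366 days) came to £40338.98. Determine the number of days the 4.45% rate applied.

71 days

Let d = days at the first rate; then 366 − d days at the second rate.
£1345000 × [4.45%·d + 2.65%·(366−d)] / 366 = £40338.98
Solving gives d = 71, so the new rate took effect on March 12, 2032.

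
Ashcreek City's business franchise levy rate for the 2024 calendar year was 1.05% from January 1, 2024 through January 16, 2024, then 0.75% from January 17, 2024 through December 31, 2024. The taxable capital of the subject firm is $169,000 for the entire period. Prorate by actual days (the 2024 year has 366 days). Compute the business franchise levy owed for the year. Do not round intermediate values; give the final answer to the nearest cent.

January 1 – January 16, 2024: 16 days at 1.05% → $169,000 × 1.05% × 16/366 = $77.5738
January 17 – December 31, 2024: 350 days at 0.75% → $169,000 × 0.75% × 350/366 = $1,212.0902
Total = $1,289.6639

$1,289.66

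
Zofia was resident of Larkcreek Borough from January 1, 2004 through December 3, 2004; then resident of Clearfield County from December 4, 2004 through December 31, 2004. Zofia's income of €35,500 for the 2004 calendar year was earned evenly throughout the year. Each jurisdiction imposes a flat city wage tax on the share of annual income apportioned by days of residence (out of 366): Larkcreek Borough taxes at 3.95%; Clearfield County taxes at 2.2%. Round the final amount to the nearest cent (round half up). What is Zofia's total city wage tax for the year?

€1,354.72

Larkcreek Borough, January 1 – December 3, 2004: 338 days → €35,500 × 3.95% × 338/366 = €1,294.9740
Clearfield County, December 4 – December 31, 2004: 28 days → €35,500 × 2.2% × 28/366 = €59.7486
Total = €1,354.7227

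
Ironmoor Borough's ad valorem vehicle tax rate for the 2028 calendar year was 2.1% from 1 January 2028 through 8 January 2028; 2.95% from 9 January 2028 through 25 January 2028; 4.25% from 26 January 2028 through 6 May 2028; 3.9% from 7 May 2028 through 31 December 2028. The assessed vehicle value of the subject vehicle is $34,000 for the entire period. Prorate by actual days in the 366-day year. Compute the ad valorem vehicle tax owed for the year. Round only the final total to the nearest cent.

$1,330.78

1 January – 8 January 2028: 8 days at 2.1% → $34,000 × 2.1% × 8/366 = $15.6066
9 January – 25 January 2028: 17 days at 2.95% → $34,000 × 2.95% × 17/366 = $46.5874
26 January – 6 May 2028: 102 days at 4.25% → $34,000 × 4.25% × 102/366 = $402.7049
7 May – 31 December 2028: 239 days at 3.9% → $34,000 × 3.9% × 239/366 = $865.8852
Total = $1,330.7842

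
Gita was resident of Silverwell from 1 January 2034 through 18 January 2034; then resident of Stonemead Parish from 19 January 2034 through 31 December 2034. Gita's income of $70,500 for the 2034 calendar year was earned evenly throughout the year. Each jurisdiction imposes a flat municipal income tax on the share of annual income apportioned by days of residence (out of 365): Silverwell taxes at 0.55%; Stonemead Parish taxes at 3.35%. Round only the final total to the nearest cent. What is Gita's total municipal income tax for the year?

Silverwell, 1 January – 18 January 2034: 18 days → $70,500 × 0.55% × 18/365 = $19.1219
Stonemead Parish, 19 January – 31 December 2034: 347 days → $70,500 × 3.35% × 347/365 = $2,245.2801
Total = $2,264.4021

$2,264.40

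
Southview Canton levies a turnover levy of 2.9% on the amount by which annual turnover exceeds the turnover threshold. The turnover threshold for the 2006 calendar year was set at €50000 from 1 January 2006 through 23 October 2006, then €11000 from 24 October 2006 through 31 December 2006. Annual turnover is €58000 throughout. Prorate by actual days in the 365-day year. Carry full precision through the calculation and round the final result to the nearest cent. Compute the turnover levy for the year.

1 January – 23 October 2006: 296 days, exemption €50000 → (€58000 − €50000) × 2.9% × 296/365 = €188.1425
24 October – 31 December 2006: 69 days, exemption €11000 → (€58000 − €11000) × 2.9% × 69/365 = €257.6630
Total = €445.8055

€445.81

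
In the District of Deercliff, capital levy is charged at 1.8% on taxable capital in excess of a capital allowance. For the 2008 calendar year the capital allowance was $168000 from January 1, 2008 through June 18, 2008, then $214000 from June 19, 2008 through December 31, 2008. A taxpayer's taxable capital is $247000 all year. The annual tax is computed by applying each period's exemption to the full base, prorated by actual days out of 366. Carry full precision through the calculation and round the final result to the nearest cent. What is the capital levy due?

$978.59

January 1 – June 18, 2008: 170 days, exemption $168000 → ($247000 − $168000) × 1.8% × 170/366 = $660.4918
June 19 – December 31, 2008: 196 days, exemption $214000 → ($247000 − $214000) × 1.8% × 196/366 = $318.0984
Total = $978.5902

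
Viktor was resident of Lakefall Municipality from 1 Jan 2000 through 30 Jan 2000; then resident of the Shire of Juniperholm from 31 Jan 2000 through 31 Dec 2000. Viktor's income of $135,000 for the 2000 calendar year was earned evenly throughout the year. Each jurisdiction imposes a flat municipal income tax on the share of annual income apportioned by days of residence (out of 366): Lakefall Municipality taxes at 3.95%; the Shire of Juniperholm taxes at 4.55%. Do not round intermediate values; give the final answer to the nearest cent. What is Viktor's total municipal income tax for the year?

$6,076.11

Lakefall Municipality, 1 Jan – 30 Jan 2000: 30 days → $135,000 × 3.95% × 30/366 = $437.0902
The Shire of Juniperholm, 31 Jan – 31 Dec 2000: 336 days → $135,000 × 4.55% × 336/366 = $5,639.0164
Total = $6,076.1066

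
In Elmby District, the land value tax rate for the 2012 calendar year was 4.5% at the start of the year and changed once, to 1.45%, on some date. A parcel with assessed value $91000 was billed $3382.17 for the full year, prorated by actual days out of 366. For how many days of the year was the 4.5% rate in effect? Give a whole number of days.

272 days

Let d = days at the first rate; then 366 − d days at the second rate.
$91000 × [4.5%·d + 1.45%·(366−d)] / 366 = $3382.17
Solving gives d = 272, so the new rate took effect on 29 September 2012.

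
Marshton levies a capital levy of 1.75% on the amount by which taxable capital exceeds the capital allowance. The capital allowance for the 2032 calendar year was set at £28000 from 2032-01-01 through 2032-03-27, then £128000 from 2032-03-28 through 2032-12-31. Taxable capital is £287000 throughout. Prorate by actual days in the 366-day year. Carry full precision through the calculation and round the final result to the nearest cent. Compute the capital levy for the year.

£3198.48

2032-01-01 to 2032-03-27: 87 days, exemption £28000 → (£287000 − £28000) × 1.75% × 87/366 = £1077.3975
2032-03-28 to 2032-12-31: 279 days, exemption £128000 → (£287000 − £128000) × 1.75% × 279/366 = £2121.0861
Total = £3198.4836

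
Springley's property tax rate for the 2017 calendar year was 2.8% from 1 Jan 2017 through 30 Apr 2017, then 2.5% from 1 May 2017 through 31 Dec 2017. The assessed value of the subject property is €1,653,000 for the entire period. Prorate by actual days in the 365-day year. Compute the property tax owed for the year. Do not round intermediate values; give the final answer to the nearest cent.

€42,955.36

1 Jan – 30 Apr 2017: 120 days at 2.8% → €1,653,000 × 2.8% × 120/365 = €15,216.6575
1 May – 31 Dec 2017: 245 days at 2.5% → €1,653,000 × 2.5% × 245/365 = €27,738.6986
Total = €42,955.3562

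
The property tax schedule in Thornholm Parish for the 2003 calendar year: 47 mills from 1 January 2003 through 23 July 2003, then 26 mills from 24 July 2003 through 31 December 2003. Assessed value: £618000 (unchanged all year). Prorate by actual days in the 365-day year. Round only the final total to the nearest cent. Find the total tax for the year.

1 January – 23 July 2003: 204 days at 47 mills → £618000 × 4.7% × 204/365 = £16233.9288
24 July – 31 December 2003: 161 days at 26 mills → £618000 × 2.6% × 161/365 = £7087.5288
Total = £23321.4575

£23321.46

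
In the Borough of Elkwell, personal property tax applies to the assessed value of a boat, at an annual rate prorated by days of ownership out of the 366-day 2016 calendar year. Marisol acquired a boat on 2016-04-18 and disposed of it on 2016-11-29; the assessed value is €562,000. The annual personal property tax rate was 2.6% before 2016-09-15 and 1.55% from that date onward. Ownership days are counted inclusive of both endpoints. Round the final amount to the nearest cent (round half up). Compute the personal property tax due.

€7,797.37

2016-04-18 to 2016-09-14: 150 days at 2.6% → €562,000 × 2.6% × 150/366 = €5,988.5246
2016-09-15 to 2016-11-29: 76 days at 1.55% → €562,000 × 1.55% × 76/366 = €1,808.8415
Total = €7,797.3661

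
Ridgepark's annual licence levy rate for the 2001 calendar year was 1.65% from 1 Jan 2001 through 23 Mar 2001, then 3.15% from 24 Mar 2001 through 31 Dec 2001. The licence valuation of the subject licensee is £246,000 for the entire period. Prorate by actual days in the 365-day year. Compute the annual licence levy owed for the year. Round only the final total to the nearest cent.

£6,920.01

1 Jan – 23 Mar 2001: 82 days at 1.65% → £246,000 × 1.65% × 82/365 = £911.8849
24 Mar – 31 Dec 2001: 283 days at 3.15% → £246,000 × 3.15% × 283/365 = £6,008.1288
Total = £6,920.0137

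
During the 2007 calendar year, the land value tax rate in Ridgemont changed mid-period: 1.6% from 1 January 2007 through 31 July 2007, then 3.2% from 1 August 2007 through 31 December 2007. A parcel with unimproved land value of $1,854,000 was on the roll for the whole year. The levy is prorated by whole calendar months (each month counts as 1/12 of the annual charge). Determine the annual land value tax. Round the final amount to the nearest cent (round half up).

$42,024.00

1 January – 31 July 2007: 7 months at 1.6% → $1,854,000 × 1.6% × 7/12 = $17,304.0000
1 August – 31 December 2007: 5 months at 3.2% → $1,854,000 × 3.2% × 5/12 = $24,720.0000
Total = $42,024.0000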